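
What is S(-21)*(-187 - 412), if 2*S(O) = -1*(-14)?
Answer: -4193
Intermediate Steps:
S(O) = 7 (S(O) = (-1*(-14))/2 = (1/2)*14 = 7)
S(-21)*(-187 - 412) = 7*(-187 - 412) = 7*(-599) = -4193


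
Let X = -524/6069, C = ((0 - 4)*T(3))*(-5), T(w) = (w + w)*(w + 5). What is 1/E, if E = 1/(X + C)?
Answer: 5825716/6069 ≈ 959.91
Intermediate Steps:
T(w) = 2*w*(5 + w) (T(w) = (2*w)*(5 + w) = 2*w*(5 + w))
C = 960 (C = ((0 - 4)*(2*3*(5 + 3)))*(-5) = -8*3*8*(-5) = -4*48*(-5) = -192*(-5) = 960)
X = -524/6069 (X = -524*1/6069 = -524/6069 ≈ -0.086340)
E = 6069/5825716 (E = 1/(-524/6069 + 960) = 1/(5825716/6069) = 6069/5825716 ≈ 0.0010418)
1/E = 1/(6069/5825716) = 5825716/6069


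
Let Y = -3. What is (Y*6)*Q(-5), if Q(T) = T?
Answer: 90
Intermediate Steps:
(Y*6)*Q(-5) = -3*6*(-5) = -18*(-5) = 90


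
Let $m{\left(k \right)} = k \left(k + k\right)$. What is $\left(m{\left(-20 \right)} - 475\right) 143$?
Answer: $46475$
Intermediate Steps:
$m{\left(k \right)} = 2 k^{2}$ ($m{\left(k \right)} = k 2 k = 2 k^{2}$)
$\left(m{\left(-20 \right)} - 475\right) 143 = \left(2 \left(-20\right)^{2} - 475\right) 143 = \left(2 \cdot 400 - 475\right) 143 = \left(800 - 475\right) 143 = 325 \cdot 143 = 46475$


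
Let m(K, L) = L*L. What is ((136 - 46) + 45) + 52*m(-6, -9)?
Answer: 4347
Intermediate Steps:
m(K, L) = L²
((136 - 46) + 45) + 52*m(-6, -9) = ((136 - 46) + 45) + 52*(-9)² = (90 + 45) + 52*81 = 135 + 4212 = 4347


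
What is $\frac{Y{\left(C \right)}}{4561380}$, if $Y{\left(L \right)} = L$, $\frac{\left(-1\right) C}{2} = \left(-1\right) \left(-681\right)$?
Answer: $- \frac{227}{760230} \approx -0.00029859$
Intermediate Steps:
$C = -1362$ ($C = - 2 \left(\left(-1\right) \left(-681\right)\right) = \left(-2\right) 681 = -1362$)
$\frac{Y{\left(C \right)}}{4561380} = - \frac{1362}{4561380} = \left(-1362\right) \frac{1}{4561380} = - \frac{227}{760230}$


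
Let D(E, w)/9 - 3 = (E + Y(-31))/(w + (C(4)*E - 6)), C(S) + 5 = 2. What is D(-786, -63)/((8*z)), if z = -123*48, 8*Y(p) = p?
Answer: -48617/96101376 ≈ -0.00050589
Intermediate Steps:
C(S) = -3 (C(S) = -5 + 2 = -3)
Y(p) = p/8
D(E, w) = 27 + 9*(-31/8 + E)/(-6 + w - 3*E) (D(E, w) = 27 + 9*((E + (1/8)*(-31))/(w + (-3*E - 6))) = 27 + 9*((E - 31/8)/(w + (-6 - 3*E))) = 27 + 9*((-31/8 + E)/(-6 + w - 3*E)) = 27 + 9*(-31/8 + E)/(-6 + w - 3*E))
z = -5904
D(-786, -63)/((8*z)) = (9*(-175 - 64*(-786) + 24*(-63))/(8*(-6 - 63 - 3*(-786))))/((8*(-5904))) = (9*(-175 + 50304 - 1512)/(8*(-6 - 63 + 2358)))/(-47232) = ((9/8)*48617/2289)*(-1/47232) = ((9/8)*(1/2289)*48617)*(-1/47232) = (145851/6104)*(-1/47232) = -48617/96101376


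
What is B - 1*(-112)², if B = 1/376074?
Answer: -4717472255/376074 ≈ -12544.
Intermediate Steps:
B = 1/376074 ≈ 2.6590e-6
B - 1*(-112)² = 1/376074 - 1*(-112)² = 1/376074 - 1*12544 = 1/376074 - 12544 = -4717472255/376074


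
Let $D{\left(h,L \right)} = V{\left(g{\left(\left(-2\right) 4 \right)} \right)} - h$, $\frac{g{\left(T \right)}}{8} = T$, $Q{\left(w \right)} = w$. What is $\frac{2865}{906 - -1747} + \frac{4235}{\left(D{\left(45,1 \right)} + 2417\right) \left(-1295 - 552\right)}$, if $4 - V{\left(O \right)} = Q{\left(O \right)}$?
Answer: $\frac{2580080549}{2391244408} \approx 1.079$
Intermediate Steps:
$g{\left(T \right)} = 8 T$
$V{\left(O \right)} = 4 - O$
$D{\left(h,L \right)} = 68 - h$ ($D{\left(h,L \right)} = \left(4 - 8 \left(\left(-2\right) 4\right)\right) - h = \left(4 - 8 \left(-8\right)\right) - h = \left(4 - -64\right) - h = \left(4 + 64\right) - h = 68 - h$)
$\frac{2865}{906 - -1747} + \frac{4235}{\left(D{\left(45,1 \right)} + 2417\right) \left(-1295 - 552\right)} = \frac{2865}{906 - -1747} + \frac{4235}{\left(\left(68 - 45\right) + 2417\right) \left(-1295 - 552\right)} = \frac{2865}{906 + 1747} + \frac{4235}{\left(\left(68 - 45\right) + 2417\right) \left(-1847\right)} = \frac{2865}{2653} + \frac{4235}{\left(23 + 2417\right) \left(-1847\right)} = 2865 \cdot \frac{1}{2653} + \frac{4235}{2440 \left(-1847\right)} = \frac{2865}{2653} + \frac{4235}{-4506680} = \frac{2865}{2653} + 4235 \left(- \frac{1}{4506680}\right) = \frac{2865}{2653} - \frac{847}{901336} = \frac{2580080549}{2391244408}$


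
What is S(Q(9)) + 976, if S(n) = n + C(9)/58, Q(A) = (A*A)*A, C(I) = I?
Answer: 98899/58 ≈ 1705.2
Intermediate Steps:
Q(A) = A³ (Q(A) = A²*A = A³)
S(n) = 9/58 + n (S(n) = n + 9/58 = 9/58 + n)
S(Q(9)) + 976 = (9/58 + 9³) + 976 = (9/58 + 729) + 976 = 42291/58 + 976 = 98899/58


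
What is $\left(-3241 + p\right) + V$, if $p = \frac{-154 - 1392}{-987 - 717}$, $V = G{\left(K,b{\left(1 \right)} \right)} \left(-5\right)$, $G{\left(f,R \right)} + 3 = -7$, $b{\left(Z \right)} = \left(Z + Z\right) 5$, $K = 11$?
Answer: $- \frac{2717959}{852} \approx -3190.1$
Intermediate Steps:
$b{\left(Z \right)} = 10 Z$ ($b{\left(Z \right)} = 2 Z 5 = 10 Z$)
$G{\left(f,R \right)} = -10$ ($G{\left(f,R \right)} = -3 - 7 = -10$)
$V = 50$ ($V = \left(-10\right) \left(-5\right) = 50$)
$p = \frac{773}{852}$ ($p = - \frac{1546}{-1704} = \left(-1546\right) \left(- \frac{1}{1704}\right) = \frac{773}{852} \approx 0.90728$)
$\left(-3241 + p\right) + V = \left(-3241 + \frac{773}{852}\right) + 50 = - \frac{2760559}{852} + 50 = - \frac{2717959}{852}$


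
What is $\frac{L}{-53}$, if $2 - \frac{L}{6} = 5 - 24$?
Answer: $- \frac{126}{53} \approx -2.3774$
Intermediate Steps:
$L = 126$ ($L = 12 - 6 \left(5 - 24\right) = 12 - -114 = 12 + 114 = 126$)
$\frac{L}{-53} = \frac{126}{-53} = 126 \left(- \frac{1}{53}\right) = - \frac{126}{53}$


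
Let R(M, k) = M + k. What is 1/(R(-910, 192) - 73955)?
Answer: -1/74673 ≈ -1.3392e-5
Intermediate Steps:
1/(R(-910, 192) - 73955) = 1/((-910 + 192) - 73955) = 1/(-718 - 73955) = 1/(-74673) = -1/74673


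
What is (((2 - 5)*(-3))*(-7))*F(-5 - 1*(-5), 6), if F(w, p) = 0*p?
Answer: 0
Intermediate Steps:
F(w, p) = 0
(((2 - 5)*(-3))*(-7))*F(-5 - 1*(-5), 6) = (((2 - 5)*(-3))*(-7))*0 = (-3*(-3)*(-7))*0 = (9*(-7))*0 = -63*0 = 0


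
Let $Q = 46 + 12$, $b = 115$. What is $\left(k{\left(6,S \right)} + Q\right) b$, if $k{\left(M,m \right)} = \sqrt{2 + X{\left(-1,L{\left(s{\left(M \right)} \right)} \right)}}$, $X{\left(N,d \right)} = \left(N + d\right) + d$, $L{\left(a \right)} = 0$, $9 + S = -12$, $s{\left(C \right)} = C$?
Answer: $6785$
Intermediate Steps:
$S = -21$ ($S = -9 - 12 = -21$)
$X{\left(N,d \right)} = N + 2 d$
$k{\left(M,m \right)} = 1$ ($k{\left(M,m \right)} = \sqrt{2 + \left(-1 + 2 \cdot 0\right)} = \sqrt{2 + \left(-1 + 0\right)} = \sqrt{2 - 1} = \sqrt{1} = 1$)
$Q = 58$
$\left(k{\left(6,S \right)} + Q\right) b = \left(1 + 58\right) 115 = 59 \cdot 115 = 6785$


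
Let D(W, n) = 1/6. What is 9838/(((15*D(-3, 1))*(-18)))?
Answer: -9838/45 ≈ -218.62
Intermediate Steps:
D(W, n) = 1/6
9838/(((15*D(-3, 1))*(-18))) = 9838/(((15*(1/6))*(-18))) = 9838/(((5/2)*(-18))) = 9838/(-45) = 9838*(-1/45) = -9838/45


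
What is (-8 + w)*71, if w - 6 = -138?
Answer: -9940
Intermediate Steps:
w = -132 (w = 6 - 138 = -132)
(-8 + w)*71 = (-8 - 132)*71 = -140*71 = -9940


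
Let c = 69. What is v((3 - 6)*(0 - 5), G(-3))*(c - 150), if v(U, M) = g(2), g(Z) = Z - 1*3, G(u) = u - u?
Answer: 81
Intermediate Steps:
G(u) = 0
g(Z) = -3 + Z (g(Z) = Z - 3 = -3 + Z)
v(U, M) = -1 (v(U, M) = -3 + 2 = -1)
v((3 - 6)*(0 - 5), G(-3))*(c - 150) = -(69 - 150) = -1*(-81) = 81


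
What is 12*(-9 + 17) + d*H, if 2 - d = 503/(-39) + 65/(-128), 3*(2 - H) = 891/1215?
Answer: 27640777/224640 ≈ 123.04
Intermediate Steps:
H = 79/45 (H = 2 - 297/1215 = 2 - 1/3*11/15 = 2 - 11/45 = 79/45 ≈ 1.7556)
d = 76903/4992 (d = 2 - (503/(-39) + 65/(-128)) = 2 - (503*(-1/39) + 65*(-1/128)) = 2 - (-503/39 - 65/128) = 2 - 1*(-66919/4992) = 2 + 66919/4992 = 76903/4992 ≈ 15.405)
12*(-9 + 17) + d*H = 12*(-9 + 17) + (76903/4992)*(79/45) = 12*8 + 6075337/224640 = 96 + 6075337/224640 = 27640777/224640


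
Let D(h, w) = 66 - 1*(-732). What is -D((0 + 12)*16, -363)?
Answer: -798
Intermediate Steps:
D(h, w) = 798 (D(h, w) = 66 + 732 = 798)
-D((0 + 12)*16, -363) = -1*798 = -798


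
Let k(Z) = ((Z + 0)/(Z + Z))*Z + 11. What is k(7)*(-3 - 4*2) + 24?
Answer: -271/2 ≈ -135.50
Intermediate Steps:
k(Z) = 11 + Z/2 (k(Z) = (Z/((2*Z)))*Z + 11 = (Z*(1/(2*Z)))*Z + 11 = Z/2 + 11 = 11 + Z/2)
k(7)*(-3 - 4*2) + 24 = (11 + (1/2)*7)*(-3 - 4*2) + 24 = (11 + 7/2)*(-3 - 8) + 24 = (29/2)*(-11) + 24 = -319/2 + 24 = -271/2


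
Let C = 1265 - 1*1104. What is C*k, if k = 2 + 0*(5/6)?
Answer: 322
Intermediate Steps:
C = 161 (C = 1265 - 1104 = 161)
k = 2 (k = 2 + 0*(5*(⅙)) = 2 + 0*(⅚) = 2 + 0 = 2)
C*k = 161*2 = 322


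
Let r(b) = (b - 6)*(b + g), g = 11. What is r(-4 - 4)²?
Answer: 1764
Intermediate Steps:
r(b) = (-6 + b)*(11 + b) (r(b) = (b - 6)*(b + 11) = (-6 + b)*(11 + b))
r(-4 - 4)² = (-66 + (-4 - 4)² + 5*(-4 - 4))² = (-66 + (-8)² + 5*(-8))² = (-66 + 64 - 40)² = (-42)² = 1764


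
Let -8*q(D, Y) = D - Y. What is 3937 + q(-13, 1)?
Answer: 15755/4 ≈ 3938.8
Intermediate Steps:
q(D, Y) = -D/8 + Y/8 (q(D, Y) = -(D - Y)/8 = -D/8 + Y/8)
3937 + q(-13, 1) = 3937 + (-1/8*(-13) + (1/8)*1) = 3937 + (13/8 + 1/8) = 3937 + 7/4 = 15755/4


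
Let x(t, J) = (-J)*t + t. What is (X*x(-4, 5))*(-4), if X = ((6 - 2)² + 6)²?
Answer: -30976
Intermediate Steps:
x(t, J) = t - J*t (x(t, J) = -J*t + t = t - J*t)
X = 484 (X = (4² + 6)² = (16 + 6)² = 22² = 484)
(X*x(-4, 5))*(-4) = (484*(-4*(1 - 1*5)))*(-4) = (484*(-4*(1 - 5)))*(-4) = (484*(-4*(-4)))*(-4) = (484*16)*(-4) = 7744*(-4) = -30976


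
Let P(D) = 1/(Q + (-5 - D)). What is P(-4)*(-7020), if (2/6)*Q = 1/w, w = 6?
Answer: 14040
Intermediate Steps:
Q = 1/2 (Q = 3/6 = 3*(1/6) = 1/2 ≈ 0.50000)
P(D) = 1/(-9/2 - D) (P(D) = 1/(1/2 + (-5 - D)) = 1/(-9/2 - D))
P(-4)*(-7020) = -2/(9 + 2*(-4))*(-7020) = -2/(9 - 8)*(-7020) = -2/1*(-7020) = -2*1*(-7020) = -2*(-7020) = 14040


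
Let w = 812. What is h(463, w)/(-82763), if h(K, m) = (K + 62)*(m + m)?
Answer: -852600/82763 ≈ -10.302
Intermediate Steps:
h(K, m) = 2*m*(62 + K) (h(K, m) = (62 + K)*(2*m) = 2*m*(62 + K))
h(463, w)/(-82763) = (2*812*(62 + 463))/(-82763) = (2*812*525)*(-1/82763) = 852600*(-1/82763) = -852600/82763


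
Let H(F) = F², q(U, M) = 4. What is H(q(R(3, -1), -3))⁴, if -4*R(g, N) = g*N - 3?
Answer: 65536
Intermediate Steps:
R(g, N) = ¾ - N*g/4 (R(g, N) = -(g*N - 3)/4 = -(N*g - 3)/4 = -(-3 + N*g)/4 = ¾ - N*g/4)
H(q(R(3, -1), -3))⁴ = (4²)⁴ = 16⁴ = 65536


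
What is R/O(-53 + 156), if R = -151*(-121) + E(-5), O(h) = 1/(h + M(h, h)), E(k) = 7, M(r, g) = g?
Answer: 3765268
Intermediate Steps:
O(h) = 1/(2*h) (O(h) = 1/(h + h) = 1/(2*h))
R = 18278 (R = -151*(-121) + 7 = 18271 + 7 = 18278)
R/O(-53 + 156) = 18278/((1/(2*(-53 + 156)))) = 18278/(((1/2)/103)) = 18278/(((1/2)*(1/103))) = 18278/(1/206) = 18278*206 = 3765268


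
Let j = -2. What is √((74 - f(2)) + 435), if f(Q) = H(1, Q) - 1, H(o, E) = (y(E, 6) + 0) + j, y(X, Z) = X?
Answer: √510 ≈ 22.583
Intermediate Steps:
H(o, E) = -2 + E (H(o, E) = (E + 0) - 2 = E - 2 = -2 + E)
f(Q) = -3 + Q (f(Q) = (-2 + Q) - 1 = -3 + Q)
√((74 - f(2)) + 435) = √((74 - (-3 + 2)) + 435) = √((74 - 1*(-1)) + 435) = √((74 + 1) + 435) = √(75 + 435) = √510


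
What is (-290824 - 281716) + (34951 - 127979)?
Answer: -665568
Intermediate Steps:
(-290824 - 281716) + (34951 - 127979) = -572540 - 93028 = -665568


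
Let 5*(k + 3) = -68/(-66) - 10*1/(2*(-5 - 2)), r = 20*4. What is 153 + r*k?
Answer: -13649/231 ≈ -59.087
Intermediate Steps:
r = 80
k = -3062/1155 (k = -3 + (-68/(-66) - 10*1/(2*(-5 - 2)))/5 = -3 + (-68*(-1/66) - 10/((-7*2)))/5 = -3 + (34/33 - 10/(-14))/5 = -3 + (34/33 - 10*(-1/14))/5 = -3 + (34/33 + 5/7)/5 = -3 + (1/5)*(403/231) = -3 + 403/1155 = -3062/1155 ≈ -2.6511)
153 + r*k = 153 + 80*(-3062/1155) = 153 - 48992/231 = -13649/231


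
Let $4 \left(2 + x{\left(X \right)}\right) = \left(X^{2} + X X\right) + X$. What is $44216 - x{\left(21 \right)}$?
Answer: $\frac{175969}{4} \approx 43992.0$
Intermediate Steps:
$x{\left(X \right)} = -2 + \frac{X^{2}}{2} + \frac{X}{4}$ ($x{\left(X \right)} = -2 + \frac{\left(X^{2} + X X\right) + X}{4} = -2 + \frac{\left(X^{2} + X^{2}\right) + X}{4} = -2 + \frac{2 X^{2} + X}{4} = -2 + \frac{X + 2 X^{2}}{4} = -2 + \left(\frac{X^{2}}{2} + \frac{X}{4}\right) = -2 + \frac{X^{2}}{2} + \frac{X}{4}$)
$44216 - x{\left(21 \right)} = 44216 - \left(-2 + \frac{21^{2}}{2} + \frac{1}{4} \cdot 21\right) = 44216 - \left(-2 + \frac{1}{2} \cdot 441 + \frac{21}{4}\right) = 44216 - \left(-2 + \frac{441}{2} + \frac{21}{4}\right) = 44216 - \frac{895}{4} = \frac{175969}{4}$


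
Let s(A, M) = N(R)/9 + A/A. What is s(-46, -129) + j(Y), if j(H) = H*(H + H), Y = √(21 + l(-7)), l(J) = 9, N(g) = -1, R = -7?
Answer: 548/9 ≈ 60.889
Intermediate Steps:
s(A, M) = 8/9 (s(A, M) = -1/9 + A/A = -1*⅑ + 1 = -⅑ + 1 = 8/9)
Y = √30 (Y = √(21 + 9) = √30 ≈ 5.4772)
j(H) = 2*H² (j(H) = H*(2*H) = 2*H²)
s(-46, -129) + j(Y) = 8/9 + 2*(√30)² = 8/9 + 2*30 = 8/9 + 60 = 548/9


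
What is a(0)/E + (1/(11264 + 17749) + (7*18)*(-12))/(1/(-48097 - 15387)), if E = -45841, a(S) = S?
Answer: 2784894210020/29013 ≈ 9.5988e+7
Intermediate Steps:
a(0)/E + (1/(11264 + 17749) + (7*18)*(-12))/(1/(-48097 - 15387)) = 0/(-45841) + (1/(11264 + 17749) + (7*18)*(-12))/(1/(-48097 - 15387)) = 0*(-1/45841) + (1/29013 + 126*(-12))/(1/(-63484)) = 0 + (1/29013 - 1512)/(-1/63484) = 0 - 43867655/29013*(-63484) = 0 + 2784894210020/29013 = 2784894210020/29013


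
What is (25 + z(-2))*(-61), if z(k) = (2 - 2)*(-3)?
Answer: -1525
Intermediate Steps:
z(k) = 0 (z(k) = 0*(-3) = 0)
(25 + z(-2))*(-61) = (25 + 0)*(-61) = 25*(-61) = -1525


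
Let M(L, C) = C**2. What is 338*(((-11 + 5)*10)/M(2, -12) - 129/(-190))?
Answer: 50531/570 ≈ 88.651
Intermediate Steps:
338*(((-11 + 5)*10)/M(2, -12) - 129/(-190)) = 338*(((-11 + 5)*10)/((-12)**2) - 129/(-190)) = 338*(-6*10/144 - 129*(-1/190)) = 338*(-60*1/144 + 129/190) = 338*(-5/12 + 129/190) = 338*(299/1140) = 50531/570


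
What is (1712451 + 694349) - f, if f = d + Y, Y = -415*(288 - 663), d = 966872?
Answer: 1284303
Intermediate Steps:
Y = 155625 (Y = -415*(-375) = 155625)
f = 1122497 (f = 966872 + 155625 = 1122497)
(1712451 + 694349) - f = (1712451 + 694349) - 1*1122497 = 2406800 - 1122497 = 1284303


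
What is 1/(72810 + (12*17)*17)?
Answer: 1/76278 ≈ 1.3110e-5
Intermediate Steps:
1/(72810 + (12*17)*17) = 1/(72810 + 204*17) = 1/(72810 + 3468) = 1/76278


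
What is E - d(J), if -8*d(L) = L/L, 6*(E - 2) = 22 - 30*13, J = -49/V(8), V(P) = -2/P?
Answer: -1421/24 ≈ -59.208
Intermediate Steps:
J = 196 (J = -49/((-2/8)) = -49/((-2*⅛)) = -49/(-¼) = -49*(-4) = 196)
E = -178/3 (E = 2 + (22 - 30*13)/6 = 2 + (22 - 390)/6 = 2 + (⅙)*(-368) = 2 - 184/3 = -178/3 ≈ -59.333)
d(L) = -⅛ (d(L) = -L/(8*L) = -⅛*1 = -⅛)
E - d(J) = -178/3 - 1*(-⅛) = -178/3 + ⅛ = -1421/24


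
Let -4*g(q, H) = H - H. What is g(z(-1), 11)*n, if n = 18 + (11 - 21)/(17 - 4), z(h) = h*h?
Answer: 0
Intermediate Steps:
z(h) = h²
g(q, H) = 0 (g(q, H) = -(H - H)/4 = -¼*0 = 0)
n = 224/13 (n = 18 - 10/13 = 224/13 ≈ 17.231)
g(z(-1), 11)*n = 0*(224/13) = 0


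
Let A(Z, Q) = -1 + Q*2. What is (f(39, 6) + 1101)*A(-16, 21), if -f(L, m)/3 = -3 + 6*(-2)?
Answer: 46986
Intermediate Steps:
f(L, m) = 45 (f(L, m) = -3*(-3 + 6*(-2)) = -3*(-3 - 12) = -3*(-15) = 45)
A(Z, Q) = -1 + 2*Q
(f(39, 6) + 1101)*A(-16, 21) = (45 + 1101)*(-1 + 2*21) = 1146*(-1 + 42) = 1146*41 = 46986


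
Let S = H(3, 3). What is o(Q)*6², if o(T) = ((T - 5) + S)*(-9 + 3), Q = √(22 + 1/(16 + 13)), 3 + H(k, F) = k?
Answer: 1080 - 648*√2059/29 ≈ 66.077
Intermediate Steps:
H(k, F) = -3 + k
S = 0 (S = -3 + 3 = 0)
Q = 3*√2059/29 (Q = √(22 + 1/29) = √(639/29) = 3*√2059/29 ≈ 4.6941)
o(T) = 30 - 6*T (o(T) = ((T - 5) + 0)*(-9 + 3) = ((-5 + T) + 0)*(-6) = (-5 + T)*(-6) = 30 - 6*T)
o(Q)*6² = (30 - 18*√2059/29)*6² = (30 - 18*√2059/29)*36 = 1080 - 648*√2059/29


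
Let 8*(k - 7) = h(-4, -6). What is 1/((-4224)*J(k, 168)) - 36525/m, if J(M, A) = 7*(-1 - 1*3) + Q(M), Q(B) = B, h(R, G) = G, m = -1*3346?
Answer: 1677814073/153701856 ≈ 10.916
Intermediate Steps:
m = -3346
k = 25/4 (k = 7 + (1/8)*(-6) = 7 - 3/4 = 25/4 ≈ 6.2500)
J(M, A) = -28 + M (J(M, A) = 7*(-1 - 1*3) + M = 7*(-1 - 3) + M = 7*(-4) + M = -28 + M)
1/((-4224)*J(k, 168)) - 36525/m = 1/((-4224)*(-28 + 25/4)) - 36525/(-3346) = -1/(4224*(-87/4)) - 36525*(-1/3346) = -1/4224*(-4/87) + 36525/3346 = 1/91872 + 36525/3346 = 1677814073/153701856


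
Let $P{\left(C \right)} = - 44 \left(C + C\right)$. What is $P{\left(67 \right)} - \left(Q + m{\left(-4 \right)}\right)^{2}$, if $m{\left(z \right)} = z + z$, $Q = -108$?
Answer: $-19352$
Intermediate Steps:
$m{\left(z \right)} = 2 z$
$P{\left(C \right)} = - 88 C$ ($P{\left(C \right)} = - 44 \cdot 2 C = - 88 C$)
$P{\left(67 \right)} - \left(Q + m{\left(-4 \right)}\right)^{2} = \left(-88\right) 67 - \left(-108 + 2 \left(-4\right)\right)^{2} = -5896 - \left(-108 - 8\right)^{2} = -5896 - \left(-116\right)^{2} = -5896 - 13456 = -19352$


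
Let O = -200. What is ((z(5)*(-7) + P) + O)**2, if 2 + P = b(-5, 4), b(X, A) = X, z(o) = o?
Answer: 58564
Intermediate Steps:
P = -7 (P = -2 - 5 = -7)
((z(5)*(-7) + P) + O)**2 = ((5*(-7) - 7) - 200)**2 = ((-35 - 7) - 200)**2 = (-42 - 200)**2 = (-242)**2 = 58564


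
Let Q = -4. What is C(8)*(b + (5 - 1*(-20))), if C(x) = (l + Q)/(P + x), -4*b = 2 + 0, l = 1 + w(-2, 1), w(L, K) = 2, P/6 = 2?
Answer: -49/40 ≈ -1.2250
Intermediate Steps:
P = 12 (P = 6*2 = 12)
l = 3 (l = 1 + 2 = 3)
b = -½ (b = -(2 + 0)/4 = -¼*2 = -½ ≈ -0.50000)
C(x) = -1/(12 + x) (C(x) = (3 - 4)/(12 + x) = -1/(12 + x))
C(8)*(b + (5 - 1*(-20))) = (-1/(12 + 8))*(-½ + (5 - 1*(-20))) = (-1/20)*(-½ + (5 + 20)) = (-1*1/20)*(-½ + 25) = -1/20*49/2 = -49/40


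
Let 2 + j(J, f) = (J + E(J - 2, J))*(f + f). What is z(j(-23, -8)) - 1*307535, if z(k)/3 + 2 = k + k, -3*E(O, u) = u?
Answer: -306081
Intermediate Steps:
E(O, u) = -u/3
j(J, f) = -2 + 4*J*f/3 (j(J, f) = -2 + (J - J/3)*(f + f) = -2 + (2*J/3)*(2*f) = -2 + 4*J*f/3)
z(k) = -6 + 6*k (z(k) = -6 + 3*(k + k) = -6 + 3*(2*k) = -6 + 6*k)
z(j(-23, -8)) - 1*307535 = (-6 + 6*(-2 + (4/3)*(-23)*(-8))) - 1*307535 = (-6 + 6*(-2 + 736/3)) - 307535 = (-6 + 6*(730/3)) - 307535 = (-6 + 1460) - 307535 = 1454 - 307535 = -306081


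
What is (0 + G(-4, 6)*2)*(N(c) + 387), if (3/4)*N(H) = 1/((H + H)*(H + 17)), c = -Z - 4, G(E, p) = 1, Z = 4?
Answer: 41795/54 ≈ 773.98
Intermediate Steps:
c = -8 (c = -1*4 - 4 = -4 - 4 = -8)
N(H) = 2/(3*H*(17 + H)) (N(H) = 4/(3*(((H + H)*(H + 17)))) = 4/(3*(((2*H)*(17 + H)))) = 4/(3*((2*H*(17 + H)))) = 4*(1/(2*H*(17 + H)))/3 = 2/(3*H*(17 + H)))
(0 + G(-4, 6)*2)*(N(c) + 387) = (0 + 1*2)*((2/3)/(-8*(17 - 8)) + 387) = (0 + 2)*((2/3)*(-1/8)/9 + 387) = 2*((2/3)*(-1/8)*(1/9) + 387) = 2*(-1/108 + 387) = 2*(41795/108) = 41795/54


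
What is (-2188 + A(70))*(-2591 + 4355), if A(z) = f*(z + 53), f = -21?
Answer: -8416044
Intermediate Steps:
A(z) = -1113 - 21*z (A(z) = -21*(z + 53) = -21*(53 + z) = -1113 - 21*z)
(-2188 + A(70))*(-2591 + 4355) = (-2188 + (-1113 - 21*70))*(-2591 + 4355) = (-2188 + (-1113 - 1470))*1764 = (-2188 - 2583)*1764 = -4771*1764 = -8416044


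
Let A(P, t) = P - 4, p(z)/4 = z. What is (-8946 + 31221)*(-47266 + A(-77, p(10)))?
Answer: -1054654425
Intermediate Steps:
p(z) = 4*z
A(P, t) = -4 + P
(-8946 + 31221)*(-47266 + A(-77, p(10))) = (-8946 + 31221)*(-47266 + (-4 - 77)) = 22275*(-47266 - 81) = 22275*(-47347) = -1054654425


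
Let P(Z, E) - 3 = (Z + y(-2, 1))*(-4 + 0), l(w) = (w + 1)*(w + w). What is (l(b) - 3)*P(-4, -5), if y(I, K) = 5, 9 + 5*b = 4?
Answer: 3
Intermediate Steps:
b = -1 (b = -9/5 + (1/5)*4 = -9/5 + 4/5 = -1)
l(w) = 2*w*(1 + w) (l(w) = (1 + w)*(2*w) = 2*w*(1 + w))
P(Z, E) = -17 - 4*Z (P(Z, E) = 3 + (Z + 5)*(-4 + 0) = 3 + (5 + Z)*(-4) = 3 + (-20 - 4*Z) = -17 - 4*Z)
(l(b) - 3)*P(-4, -5) = (2*(-1)*(1 - 1) - 3)*(-17 - 4*(-4)) = (2*(-1)*0 - 3)*(-17 + 16) = (0 - 3)*(-1) = -3*(-1) = 3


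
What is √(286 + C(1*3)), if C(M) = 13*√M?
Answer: √(286 + 13*√3) ≈ 17.565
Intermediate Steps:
√(286 + C(1*3)) = √(286 + 13*√(1*3)) = √(286 + 13*√3)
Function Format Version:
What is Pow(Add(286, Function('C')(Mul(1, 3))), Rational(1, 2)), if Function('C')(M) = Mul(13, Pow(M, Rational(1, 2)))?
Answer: Pow(Add(286, Mul(13, Pow(3, Rational(1, 2)))), Rational(1, 2)) ≈ 17.565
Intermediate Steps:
Pow(Add(286, Function('C')(Mul(1, 3))), Rational(1, 2)) = Pow(Add(286, Mul(13, Pow(Mul(1, 3), Rational(1, 2)))), Rational(1, 2)) = Pow(Add(286, Mul(13, Pow(3, Rational(1, 2)))), Rational(1, 2))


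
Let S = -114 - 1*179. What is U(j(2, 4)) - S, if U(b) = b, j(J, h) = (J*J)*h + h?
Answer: 313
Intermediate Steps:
j(J, h) = h + h*J**2 (j(J, h) = J**2*h + h = h*J**2 + h = h + h*J**2)
S = -293 (S = -114 - 179 = -293)
U(j(2, 4)) - S = 4*(1 + 2**2) - 1*(-293) = 4*(1 + 4) + 293 = 4*5 + 293 = 20 + 293 = 313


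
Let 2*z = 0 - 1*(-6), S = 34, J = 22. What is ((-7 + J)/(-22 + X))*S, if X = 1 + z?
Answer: -85/3 ≈ -28.333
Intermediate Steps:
z = 3 (z = (0 - 1*(-6))/2 = (0 + 6)/2 = (1/2)*6 = 3)
X = 4 (X = 1 + 3 = 4)
((-7 + J)/(-22 + X))*S = ((-7 + 22)/(-22 + 4))*34 = (15/(-18))*34 = (15*(-1/18))*34 = -5/6*34 = -85/3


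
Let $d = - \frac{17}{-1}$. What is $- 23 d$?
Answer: $-391$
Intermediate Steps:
$d = 17$ ($d = \left(-17\right) \left(-1\right) = 17$)
$- 23 d = \left(-23\right) 17 = -391$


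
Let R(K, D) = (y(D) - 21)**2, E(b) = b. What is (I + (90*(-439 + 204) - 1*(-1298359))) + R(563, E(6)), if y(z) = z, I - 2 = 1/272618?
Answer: 348252047449/272618 ≈ 1.2774e+6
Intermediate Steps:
I = 545237/272618 (I = 2 + 1/272618 = 545237/272618 ≈ 2.0000)
R(K, D) = (-21 + D)**2 (R(K, D) = (D - 21)**2 = (-21 + D)**2)
(I + (90*(-439 + 204) - 1*(-1298359))) + R(563, E(6)) = (545237/272618 + (90*(-439 + 204) - 1*(-1298359))) + (-21 + 6)**2 = (545237/272618 + (90*(-235) + 1298359)) + (-15)**2 = (545237/272618 + (-21150 + 1298359)) + 225 = (545237/272618 + 1277209) + 225 = 348190708399/272618 + 225 = 348252047449/272618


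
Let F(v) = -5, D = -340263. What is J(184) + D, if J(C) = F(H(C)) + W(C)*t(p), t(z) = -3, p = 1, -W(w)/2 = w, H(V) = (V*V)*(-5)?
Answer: -339164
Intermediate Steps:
H(V) = -5*V**2 (H(V) = V**2*(-5) = -5*V**2)
W(w) = -2*w
J(C) = -5 + 6*C (J(C) = -5 - 2*C*(-3) = -5 + 6*C)
J(184) + D = (-5 + 6*184) - 340263 = (-5 + 1104) - 340263 = 1099 - 340263 = -339164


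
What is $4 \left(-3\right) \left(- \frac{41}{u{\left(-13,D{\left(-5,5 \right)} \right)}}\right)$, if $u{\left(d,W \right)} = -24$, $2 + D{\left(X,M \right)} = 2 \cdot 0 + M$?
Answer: $- \frac{41}{2} \approx -20.5$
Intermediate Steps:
$D{\left(X,M \right)} = -2 + M$ ($D{\left(X,M \right)} = -2 + \left(2 \cdot 0 + M\right) = -2 + \left(0 + M\right) = -2 + M$)
$4 \left(-3\right) \left(- \frac{41}{u{\left(-13,D{\left(-5,5 \right)} \right)}}\right) = 4 \left(-3\right) \left(- \frac{41}{-24}\right) = - 12 \left(\left(-41\right) \left(- \frac{1}{24}\right)\right) = \left(-12\right) \frac{41}{24} = - \frac{41}{2}$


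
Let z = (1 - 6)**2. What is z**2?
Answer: 625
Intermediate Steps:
z = 25 (z = (-5)**2 = 25)
z**2 = 25**2 = 625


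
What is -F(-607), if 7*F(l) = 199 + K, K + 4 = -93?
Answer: -102/7 ≈ -14.571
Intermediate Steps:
K = -97 (K = -4 - 93 = -97)
F(l) = 102/7 (F(l) = (199 - 97)/7 = (⅐)*102 = 102/7)
-F(-607) = -1*102/7 = -102/7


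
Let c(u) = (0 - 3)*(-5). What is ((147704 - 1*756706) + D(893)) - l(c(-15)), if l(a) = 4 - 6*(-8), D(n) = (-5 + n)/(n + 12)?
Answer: -551192982/905 ≈ -6.0905e+5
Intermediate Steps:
c(u) = 15 (c(u) = -3*(-5) = 15)
D(n) = (-5 + n)/(12 + n)
l(a) = 52 (l(a) = 4 + 48 = 52)
((147704 - 1*756706) + D(893)) - l(c(-15)) = ((147704 - 1*756706) + (-5 + 893)/(12 + 893)) - 1*52 = ((147704 - 756706) + 888/905) - 52 = (-609002 + (1/905)*888) - 52 = (-609002 + 888/905) - 52 = -551145922/905 - 52 = -551192982/905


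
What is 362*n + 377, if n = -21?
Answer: -7225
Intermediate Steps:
362*n + 377 = 362*(-21) + 377 = -7602 + 377 = -7225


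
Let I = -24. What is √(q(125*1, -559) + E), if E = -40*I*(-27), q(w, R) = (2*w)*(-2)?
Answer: 2*I*√6605 ≈ 162.54*I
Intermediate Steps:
q(w, R) = -4*w
E = -25920 (E = -40*(-24)*(-27) = 960*(-27) = -25920)
√(q(125*1, -559) + E) = √(-500 - 25920) = √(-26420) = 2*I*√6605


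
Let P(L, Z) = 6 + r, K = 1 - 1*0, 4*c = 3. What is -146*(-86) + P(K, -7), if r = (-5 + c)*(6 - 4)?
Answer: 25107/2 ≈ 12554.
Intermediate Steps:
c = 3/4 (c = (1/4)*3 = 3/4 ≈ 0.75000)
r = -17/2 (r = (-5 + 3/4)*(6 - 4) = -17/4*2 = -17/2 ≈ -8.5000)
K = 1 (K = 1 + 0 = 1)
P(L, Z) = -5/2 (P(L, Z) = 6 - 17/2 = -5/2)
-146*(-86) + P(K, -7) = -146*(-86) - 5/2 = 12556 - 5/2 = 25107/2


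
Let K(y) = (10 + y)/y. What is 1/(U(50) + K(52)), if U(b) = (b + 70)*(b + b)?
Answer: 26/312031 ≈ 8.3325e-5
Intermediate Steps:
K(y) = (10 + y)/y
U(b) = 2*b*(70 + b) (U(b) = (70 + b)*(2*b) = 2*b*(70 + b))
1/(U(50) + K(52)) = 1/(2*50*(70 + 50) + (10 + 52)/52) = 1/(2*50*120 + (1/52)*62) = 1/(12000 + 31/26) = 1/(312031/26) = 26/312031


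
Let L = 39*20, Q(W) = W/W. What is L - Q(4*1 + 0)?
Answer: 779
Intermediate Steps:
Q(W) = 1
L = 780
L - Q(4*1 + 0) = 780 - 1*1 = 780 - 1 = 779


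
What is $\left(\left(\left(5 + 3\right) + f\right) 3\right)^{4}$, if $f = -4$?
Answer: $20736$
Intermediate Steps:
$\left(\left(\left(5 + 3\right) + f\right) 3\right)^{4} = \left(\left(\left(5 + 3\right) - 4\right) 3\right)^{4} = \left(\left(8 - 4\right) 3\right)^{4} = \left(4 \cdot 3\right)^{4} = 12^{4} = 20736$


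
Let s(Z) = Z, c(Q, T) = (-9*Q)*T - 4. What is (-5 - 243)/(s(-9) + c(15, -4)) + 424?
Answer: 7200/17 ≈ 423.53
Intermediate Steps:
c(Q, T) = -4 - 9*Q*T (c(Q, T) = -9*Q*T - 4 = -4 - 9*Q*T)
(-5 - 243)/(s(-9) + c(15, -4)) + 424 = (-5 - 243)/(-9 + (-4 - 9*15*(-4))) + 424 = -248/(-9 + (-4 + 540)) + 424 = -248/(-9 + 536) + 424 = -248/527 + 424 = -248*1/527 + 424 = -8/17 + 424 = 7200/17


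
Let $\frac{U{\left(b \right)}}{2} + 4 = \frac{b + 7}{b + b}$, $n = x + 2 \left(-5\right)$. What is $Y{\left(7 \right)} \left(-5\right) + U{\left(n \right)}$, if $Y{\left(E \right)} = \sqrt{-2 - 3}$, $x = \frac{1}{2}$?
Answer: $- \frac{147}{19} - 5 i \sqrt{5} \approx -7.7368 - 11.18 i$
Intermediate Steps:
$x = \frac{1}{2} \approx 0.5$
$n = - \frac{19}{2}$ ($n = \frac{1}{2} + 2 \left(-5\right) = \frac{1}{2} - 10 = - \frac{19}{2} \approx -9.5$)
$U{\left(b \right)} = -8 + \frac{7 + b}{b}$ ($U{\left(b \right)} = -8 + 2 \frac{b + 7}{b + b} = -8 + 2 \frac{7 + b}{2 b} = -8 + \frac{7 + b}{b}$)
$Y{\left(E \right)} = i \sqrt{5}$ ($Y{\left(E \right)} = \sqrt{-5} = i \sqrt{5}$)
$Y{\left(7 \right)} \left(-5\right) + U{\left(n \right)} = i \sqrt{5} \left(-5\right) - \left(7 - \frac{7}{- \frac{19}{2}}\right) = - 5 i \sqrt{5} + \left(-7 + 7 \left(- \frac{2}{19}\right)\right) = - 5 i \sqrt{5} - \frac{147}{19} = - \frac{147}{19} - 5 i \sqrt{5}$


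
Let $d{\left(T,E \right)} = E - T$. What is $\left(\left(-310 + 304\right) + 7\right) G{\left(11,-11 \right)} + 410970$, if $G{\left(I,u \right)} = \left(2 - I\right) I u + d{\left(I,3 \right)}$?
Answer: $412051$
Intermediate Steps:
$G{\left(I,u \right)} = 3 - I + I u \left(2 - I\right)$ ($G{\left(I,u \right)} = \left(2 - I\right) I u - \left(-3 + I\right) = I \left(2 - I\right) u - \left(-3 + I\right) = I u \left(2 - I\right) - \left(-3 + I\right) = 3 - I + I u \left(2 - I\right)$)
$\left(\left(-310 + 304\right) + 7\right) G{\left(11,-11 \right)} + 410970 = \left(\left(-310 + 304\right) + 7\right) \left(3 - 11 - - 11 \cdot 11^{2} + 2 \cdot 11 \left(-11\right)\right) + 410970 = \left(-6 + 7\right) \left(3 - 11 - \left(-11\right) 121 - 242\right) + 410970 = 1 \left(3 - 11 + 1331 - 242\right) + 410970 = 1 \cdot 1081 + 410970 = 1081 + 410970 = 412051$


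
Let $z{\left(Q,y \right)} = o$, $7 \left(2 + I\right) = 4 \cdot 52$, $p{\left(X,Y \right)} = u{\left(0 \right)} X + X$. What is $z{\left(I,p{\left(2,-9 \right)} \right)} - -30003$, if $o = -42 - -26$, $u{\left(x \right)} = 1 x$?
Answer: $29987$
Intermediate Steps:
$u{\left(x \right)} = x$
$p{\left(X,Y \right)} = X$ ($p{\left(X,Y \right)} = 0 X + X = 0 + X = X$)
$o = -16$ ($o = -42 + 26 = -16$)
$I = \frac{194}{7}$ ($I = -2 + \frac{4 \cdot 52}{7} = -2 + \frac{1}{7} \cdot 208 = -2 + \frac{208}{7} = \frac{194}{7} \approx 27.714$)
$z{\left(Q,y \right)} = -16$
$z{\left(I,p{\left(2,-9 \right)} \right)} - -30003 = -16 - -30003 = -16 + 30003 = 29987$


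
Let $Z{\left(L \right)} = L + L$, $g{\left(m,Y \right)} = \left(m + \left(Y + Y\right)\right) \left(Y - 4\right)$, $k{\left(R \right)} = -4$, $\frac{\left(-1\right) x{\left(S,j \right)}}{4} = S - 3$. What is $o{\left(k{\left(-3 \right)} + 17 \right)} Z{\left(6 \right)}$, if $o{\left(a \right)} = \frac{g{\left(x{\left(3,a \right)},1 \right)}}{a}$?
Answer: $- \frac{72}{13} \approx -5.5385$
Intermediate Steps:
$x{\left(S,j \right)} = 12 - 4 S$ ($x{\left(S,j \right)} = - 4 \left(S - 3\right) = - 4 \left(-3 + S\right) = 12 - 4 S$)
$g{\left(m,Y \right)} = \left(-4 + Y\right) \left(m + 2 Y\right)$ ($g{\left(m,Y \right)} = \left(m + 2 Y\right) \left(-4 + Y\right) = \left(-4 + Y\right) \left(m + 2 Y\right)$)
$o{\left(a \right)} = - \frac{6}{a}$ ($o{\left(a \right)} = \frac{\left(-8\right) 1 - 4 \left(12 - 12\right) + 2 \cdot 1^{2} + 1 \left(12 - 12\right)}{a} = \frac{-8 - 4 \left(12 - 12\right) + 2 \cdot 1 + 1 \left(12 - 12\right)}{a} = \frac{-8 - 0 + 2 + 1 \cdot 0}{a} = \frac{-8 + 0 + 2 + 0}{a} = - \frac{6}{a}$)
$Z{\left(L \right)} = 2 L$
$o{\left(k{\left(-3 \right)} + 17 \right)} Z{\left(6 \right)} = - \frac{6}{-4 + 17} \cdot 2 \cdot 6 = - \frac{6}{13} \cdot 12 = \left(-6\right) \frac{1}{13} \cdot 12 = \left(- \frac{6}{13}\right) 12 = - \frac{72}{13}$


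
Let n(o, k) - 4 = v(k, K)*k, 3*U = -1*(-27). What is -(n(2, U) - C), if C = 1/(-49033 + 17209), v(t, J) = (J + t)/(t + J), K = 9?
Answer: -413713/31824 ≈ -13.000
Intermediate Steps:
U = 9 (U = (-1*(-27))/3 = (⅓)*27 = 9)
v(t, J) = 1 (v(t, J) = (J + t)/(J + t) = 1)
n(o, k) = 4 + k (n(o, k) = 4 + 1*k = 4 + k)
C = -1/31824 (C = 1/(-31824) = -1/31824 ≈ -3.1423e-5)
-(n(2, U) - C) = -((4 + 9) - 1*(-1/31824)) = -(13 + 1/31824) = -1*413713/31824 = -413713/31824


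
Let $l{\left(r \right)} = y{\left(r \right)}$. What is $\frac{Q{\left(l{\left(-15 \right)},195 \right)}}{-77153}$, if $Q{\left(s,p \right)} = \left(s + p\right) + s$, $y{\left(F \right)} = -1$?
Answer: $- \frac{193}{77153} \approx -0.0025015$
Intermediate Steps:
$l{\left(r \right)} = -1$
$Q{\left(s,p \right)} = p + 2 s$ ($Q{\left(s,p \right)} = \left(p + s\right) + s = p + 2 s$)
$\frac{Q{\left(l{\left(-15 \right)},195 \right)}}{-77153} = \frac{195 + 2 \left(-1\right)}{-77153} = \left(195 - 2\right) \left(- \frac{1}{77153}\right) = 193 \left(- \frac{1}{77153}\right) = - \frac{193}{77153}$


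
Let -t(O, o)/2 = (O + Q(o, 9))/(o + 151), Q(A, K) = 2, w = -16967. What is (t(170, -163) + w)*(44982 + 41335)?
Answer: -4386198355/3 ≈ -1.4621e+9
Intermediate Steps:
t(O, o) = -2*(2 + O)/(151 + o) (t(O, o) = -2*(O + 2)/(o + 151) = -2*(2 + O)/(151 + o))
(t(170, -163) + w)*(44982 + 41335) = (2*(-2 - 1*170)/(151 - 163) - 16967)*(44982 + 41335) = (2*(-2 - 170)/(-12) - 16967)*86317 = (2*(-1/12)*(-172) - 16967)*86317 = (86/3 - 16967)*86317 = -50815/3*86317 = -4386198355/3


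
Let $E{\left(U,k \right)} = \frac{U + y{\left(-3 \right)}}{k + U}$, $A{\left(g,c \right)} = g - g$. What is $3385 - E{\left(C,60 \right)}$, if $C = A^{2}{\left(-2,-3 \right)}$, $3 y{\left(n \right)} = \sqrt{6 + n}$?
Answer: $3385 - \frac{\sqrt{3}}{180} \approx 3385.0$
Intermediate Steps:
$A{\left(g,c \right)} = 0$
$y{\left(n \right)} = \frac{\sqrt{6 + n}}{3}$
$C = 0$ ($C = 0^{2} = 0$)
$E{\left(U,k \right)} = \frac{U + \frac{\sqrt{3}}{3}}{U + k}$ ($E{\left(U,k \right)} = \frac{U + \frac{\sqrt{6 - 3}}{3}}{k + U} = \frac{U + \frac{\sqrt{3}}{3}}{U + k}$)
$3385 - E{\left(C,60 \right)} = 3385 - \frac{0 + \frac{\sqrt{3}}{3}}{0 + 60} = 3385 - \frac{\frac{1}{3} \sqrt{3}}{60} = 3385 - \frac{\sqrt{3}}{180}$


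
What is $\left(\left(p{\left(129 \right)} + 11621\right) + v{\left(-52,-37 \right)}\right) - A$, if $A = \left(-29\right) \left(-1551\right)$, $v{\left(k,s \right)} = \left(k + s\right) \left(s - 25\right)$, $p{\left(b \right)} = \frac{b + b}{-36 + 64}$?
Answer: $- \frac{389631}{14} \approx -27831.0$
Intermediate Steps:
$p{\left(b \right)} = \frac{b}{14}$ ($p{\left(b \right)} = \frac{2 b}{28} = 2 b \frac{1}{28} = \frac{b}{14}$)
$v{\left(k,s \right)} = \left(-25 + s\right) \left(k + s\right)$ ($v{\left(k,s \right)} = \left(k + s\right) \left(-25 + s\right) = \left(-25 + s\right) \left(k + s\right)$)
$A = 44979$
$\left(\left(p{\left(129 \right)} + 11621\right) + v{\left(-52,-37 \right)}\right) - A = \left(\left(\frac{1}{14} \cdot 129 + 11621\right) - \left(-4149 - 1369\right)\right) - 44979 = \left(\left(\frac{129}{14} + 11621\right) + \left(1369 + 1300 + 925 + 1924\right)\right) - 44979 = \left(\frac{162823}{14} + 5518\right) - 44979 = \frac{240075}{14} - 44979 = - \frac{389631}{14}$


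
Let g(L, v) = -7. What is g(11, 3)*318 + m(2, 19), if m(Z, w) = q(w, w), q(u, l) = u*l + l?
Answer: -1846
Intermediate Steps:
q(u, l) = l + l*u (q(u, l) = l*u + l = l + l*u)
m(Z, w) = w*(1 + w)
g(11, 3)*318 + m(2, 19) = -7*318 + 19*(1 + 19) = -2226 + 19*20 = -2226 + 380 = -1846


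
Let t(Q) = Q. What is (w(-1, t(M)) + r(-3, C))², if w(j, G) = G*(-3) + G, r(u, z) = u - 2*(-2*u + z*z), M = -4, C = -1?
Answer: 81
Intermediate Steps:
r(u, z) = -2*z² + 5*u (r(u, z) = u - 2*(-2*u + z²) = u - 2*(z² - 2*u) = u + (-2*z² + 4*u) = -2*z² + 5*u)
w(j, G) = -2*G (w(j, G) = -3*G + G = -2*G)
(w(-1, t(M)) + r(-3, C))² = (-2*(-4) + (-2*(-1)² + 5*(-3)))² = (8 + (-2*1 - 15))² = (8 + (-2 - 15))² = (8 - 17)² = (-9)² = 81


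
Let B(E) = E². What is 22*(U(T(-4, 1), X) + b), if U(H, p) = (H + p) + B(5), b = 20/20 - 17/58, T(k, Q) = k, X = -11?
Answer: 6831/29 ≈ 235.55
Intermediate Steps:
b = 41/58 (b = 20*(1/20) - 17*1/58 = 1 - 17/58 = 41/58 ≈ 0.70690)
U(H, p) = 25 + H + p (U(H, p) = (H + p) + 5² = (H + p) + 25 = 25 + H + p)
22*(U(T(-4, 1), X) + b) = 22*((25 - 4 - 11) + 41/58) = 22*(10 + 41/58) = 22*(621/58) = 6831/29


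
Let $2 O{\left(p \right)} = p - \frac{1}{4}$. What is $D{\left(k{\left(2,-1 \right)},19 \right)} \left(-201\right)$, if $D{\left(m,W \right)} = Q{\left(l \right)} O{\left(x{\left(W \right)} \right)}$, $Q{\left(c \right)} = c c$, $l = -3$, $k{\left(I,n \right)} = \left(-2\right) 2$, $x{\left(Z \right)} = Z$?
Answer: $- \frac{135675}{8} \approx -16959.0$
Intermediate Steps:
$k{\left(I,n \right)} = -4$
$O{\left(p \right)} = - \frac{1}{8} + \frac{p}{2}$ ($O{\left(p \right)} = \frac{p - \frac{1}{4}}{2} = \frac{- \frac{1}{4} + p}{2} = - \frac{1}{8} + \frac{p}{2}$)
$Q{\left(c \right)} = c^{2}$
$D{\left(m,W \right)} = - \frac{9}{8} + \frac{9 W}{2}$ ($D{\left(m,W \right)} = \left(-3\right)^{2} \left(- \frac{1}{8} + \frac{W}{2}\right) = 9 \left(- \frac{1}{8} + \frac{W}{2}\right) = - \frac{9}{8} + \frac{9 W}{2}$)
$D{\left(k{\left(2,-1 \right)},19 \right)} \left(-201\right) = \left(- \frac{9}{8} + \frac{9}{2} \cdot 19\right) \left(-201\right) = \left(- \frac{9}{8} + \frac{171}{2}\right) \left(-201\right) = \frac{675}{8} \left(-201\right) = - \frac{135675}{8}$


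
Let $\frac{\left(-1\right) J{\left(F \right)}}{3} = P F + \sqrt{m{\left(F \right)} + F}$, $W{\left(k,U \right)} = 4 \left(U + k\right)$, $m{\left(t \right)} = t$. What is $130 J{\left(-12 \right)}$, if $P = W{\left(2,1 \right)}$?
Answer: $56160 - 780 i \sqrt{6} \approx 56160.0 - 1910.6 i$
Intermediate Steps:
$W{\left(k,U \right)} = 4 U + 4 k$
$P = 12$ ($P = 4 \cdot 1 + 4 \cdot 2 = 4 + 8 = 12$)
$J{\left(F \right)} = - 36 F - 3 \sqrt{2} \sqrt{F}$ ($J{\left(F \right)} = - 3 \left(12 F + \sqrt{F + F}\right) = - 3 \left(12 F + \sqrt{2 F}\right) = - 3 \left(12 F + \sqrt{2} \sqrt{F}\right) = - 36 F - 3 \sqrt{2} \sqrt{F}$)
$130 J{\left(-12 \right)} = 130 \left(\left(-36\right) \left(-12\right) - 3 \sqrt{2} \sqrt{-12}\right) = 130 \left(432 - 3 \sqrt{2} \cdot 2 i \sqrt{3}\right) = 130 \left(432 - 6 i \sqrt{6}\right) = 56160 - 780 i \sqrt{6}$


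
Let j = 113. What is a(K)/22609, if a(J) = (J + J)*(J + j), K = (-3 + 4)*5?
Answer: 1180/22609 ≈ 0.052192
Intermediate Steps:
K = 5 (K = 1*5 = 5)
a(J) = 2*J*(113 + J) (a(J) = (J + J)*(J + 113) = (2*J)*(113 + J) = 2*J*(113 + J))
a(K)/22609 = (2*5*(113 + 5))/22609 = (2*5*118)*(1/22609) = 1180*(1/22609) = 1180/22609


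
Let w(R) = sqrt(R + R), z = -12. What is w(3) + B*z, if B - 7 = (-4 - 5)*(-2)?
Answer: -300 + sqrt(6) ≈ -297.55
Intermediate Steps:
w(R) = sqrt(2)*sqrt(R) (w(R) = sqrt(2*R) = sqrt(2)*sqrt(R))
B = 25 (B = 7 + (-4 - 5)*(-2) = 7 - 9*(-2) = 7 + 18 = 25)
w(3) + B*z = sqrt(2)*sqrt(3) + 25*(-12) = sqrt(6) - 300 = -300 + sqrt(6)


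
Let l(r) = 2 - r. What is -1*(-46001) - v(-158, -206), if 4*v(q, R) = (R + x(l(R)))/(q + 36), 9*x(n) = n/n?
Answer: 202034539/4392 ≈ 46001.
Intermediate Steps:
x(n) = 1/9 (x(n) = (n/n)/9 = (1/9)*1 = 1/9)
v(q, R) = (1/9 + R)/(4*(36 + q)) (v(q, R) = ((R + 1/9)/(q + 36))/4 = ((1/9 + R)/(36 + q))/4 = (1/9 + R)/(4*(36 + q)))
-1*(-46001) - v(-158, -206) = -1*(-46001) - (1 + 9*(-206))/(36*(36 - 158)) = 46001 - (1 - 1854)/(36*(-122)) = 46001 - (-1)*(-1853)/(36*122) = 46001 - 1*1853/4392 = 46001 - 1853/4392 = 202034539/4392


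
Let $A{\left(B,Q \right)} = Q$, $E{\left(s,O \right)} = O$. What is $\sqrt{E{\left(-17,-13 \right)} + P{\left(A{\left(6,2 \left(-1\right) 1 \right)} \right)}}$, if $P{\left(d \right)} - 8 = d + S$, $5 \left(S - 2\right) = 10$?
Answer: $i \sqrt{3} \approx 1.732 i$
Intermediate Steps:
$S = 4$ ($S = 2 + \frac{1}{5} \cdot 10 = 2 + 2 = 4$)
$P{\left(d \right)} = 12 + d$ ($P{\left(d \right)} = 8 + \left(d + 4\right) = 8 + \left(4 + d\right) = 12 + d$)
$\sqrt{E{\left(-17,-13 \right)} + P{\left(A{\left(6,2 \left(-1\right) 1 \right)} \right)}} = \sqrt{-13 + \left(12 + 2 \left(-1\right) 1\right)} = \sqrt{-13 + \left(12 - 2\right)} = \sqrt{-13 + 10} = \sqrt{-3} = i \sqrt{3}$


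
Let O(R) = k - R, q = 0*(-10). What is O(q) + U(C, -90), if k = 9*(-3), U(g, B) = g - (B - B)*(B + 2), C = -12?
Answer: -39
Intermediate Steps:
U(g, B) = g (U(g, B) = g - 0*(2 + B) = g - 1*0 = g + 0 = g)
q = 0
k = -27
O(R) = -27 - R
O(q) + U(C, -90) = (-27 - 1*0) - 12 = (-27 + 0) - 12 = -27 - 12 = -39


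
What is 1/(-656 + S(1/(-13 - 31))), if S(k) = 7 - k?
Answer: -44/28555 ≈ -0.0015409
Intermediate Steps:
1/(-656 + S(1/(-13 - 31))) = 1/(-656 + (7 - 1/(-13 - 31))) = 1/(-656 + (7 - 1/(-44))) = 1/(-656 + (7 - 1*(-1/44))) = 1/(-656 + (7 + 1/44)) = 1/(-656 + 309/44) = 1/(-28555/44) = -44/28555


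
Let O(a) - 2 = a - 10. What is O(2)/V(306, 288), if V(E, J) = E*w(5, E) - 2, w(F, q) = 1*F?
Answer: -3/764 ≈ -0.0039267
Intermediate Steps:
w(F, q) = F
V(E, J) = -2 + 5*E (V(E, J) = E*5 - 2 = 5*E - 2 = -2 + 5*E)
O(a) = -8 + a (O(a) = 2 + (a - 10) = 2 + (-10 + a) = -8 + a)
O(2)/V(306, 288) = (-8 + 2)/(-2 + 5*306) = -6/(-2 + 1530) = -6/1528 = -6*1/1528 = -3/764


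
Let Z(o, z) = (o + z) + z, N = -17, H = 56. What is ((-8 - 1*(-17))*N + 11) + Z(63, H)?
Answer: 33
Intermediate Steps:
Z(o, z) = o + 2*z
((-8 - 1*(-17))*N + 11) + Z(63, H) = ((-8 - 1*(-17))*(-17) + 11) + (63 + 2*56) = ((-8 + 17)*(-17) + 11) + (63 + 112) = (9*(-17) + 11) + 175 = (-153 + 11) + 175 = -142 + 175 = 33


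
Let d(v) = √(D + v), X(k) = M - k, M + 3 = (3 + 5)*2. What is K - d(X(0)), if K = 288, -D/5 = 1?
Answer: 288 - 2*√2 ≈ 285.17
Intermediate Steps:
M = 13 (M = -3 + (3 + 5)*2 = -3 + 8*2 = -3 + 16 = 13)
X(k) = 13 - k
D = -5 (D = -5*1 = -5)
d(v) = √(-5 + v)
K - d(X(0)) = 288 - √(-5 + (13 - 1*0)) = 288 - √(-5 + (13 + 0)) = 288 - √(-5 + 13) = 288 - √8 = 288 - 2*√2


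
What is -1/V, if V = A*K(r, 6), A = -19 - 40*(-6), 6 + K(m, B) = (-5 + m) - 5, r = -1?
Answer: 1/3757 ≈ 0.00026617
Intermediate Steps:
K(m, B) = -16 + m (K(m, B) = -6 + ((-5 + m) - 5) = -6 + (-10 + m) = -16 + m)
A = 221 (A = -19 + 240 = 221)
V = -3757 (V = 221*(-16 - 1) = 221*(-17) = -3757)
-1/V = -1/(-3757) = -1*(-1/3757) = 1/3757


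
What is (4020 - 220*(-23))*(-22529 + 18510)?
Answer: -36492520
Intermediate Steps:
(4020 - 220*(-23))*(-22529 + 18510) = (4020 + 5060)*(-4019) = 9080*(-4019) = -36492520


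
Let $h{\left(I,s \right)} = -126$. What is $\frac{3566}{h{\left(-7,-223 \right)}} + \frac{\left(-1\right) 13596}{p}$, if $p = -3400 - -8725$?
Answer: $- \frac{3450341}{111825} \approx -30.855$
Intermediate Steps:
$p = 5325$ ($p = -3400 + 8725 = 5325$)
$\frac{3566}{h{\left(-7,-223 \right)}} + \frac{\left(-1\right) 13596}{p} = \frac{3566}{-126} + \frac{\left(-1\right) 13596}{5325} = 3566 \left(- \frac{1}{126}\right) - \frac{4532}{1775} = - \frac{1783}{63} - \frac{4532}{1775} = - \frac{3450341}{111825}$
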